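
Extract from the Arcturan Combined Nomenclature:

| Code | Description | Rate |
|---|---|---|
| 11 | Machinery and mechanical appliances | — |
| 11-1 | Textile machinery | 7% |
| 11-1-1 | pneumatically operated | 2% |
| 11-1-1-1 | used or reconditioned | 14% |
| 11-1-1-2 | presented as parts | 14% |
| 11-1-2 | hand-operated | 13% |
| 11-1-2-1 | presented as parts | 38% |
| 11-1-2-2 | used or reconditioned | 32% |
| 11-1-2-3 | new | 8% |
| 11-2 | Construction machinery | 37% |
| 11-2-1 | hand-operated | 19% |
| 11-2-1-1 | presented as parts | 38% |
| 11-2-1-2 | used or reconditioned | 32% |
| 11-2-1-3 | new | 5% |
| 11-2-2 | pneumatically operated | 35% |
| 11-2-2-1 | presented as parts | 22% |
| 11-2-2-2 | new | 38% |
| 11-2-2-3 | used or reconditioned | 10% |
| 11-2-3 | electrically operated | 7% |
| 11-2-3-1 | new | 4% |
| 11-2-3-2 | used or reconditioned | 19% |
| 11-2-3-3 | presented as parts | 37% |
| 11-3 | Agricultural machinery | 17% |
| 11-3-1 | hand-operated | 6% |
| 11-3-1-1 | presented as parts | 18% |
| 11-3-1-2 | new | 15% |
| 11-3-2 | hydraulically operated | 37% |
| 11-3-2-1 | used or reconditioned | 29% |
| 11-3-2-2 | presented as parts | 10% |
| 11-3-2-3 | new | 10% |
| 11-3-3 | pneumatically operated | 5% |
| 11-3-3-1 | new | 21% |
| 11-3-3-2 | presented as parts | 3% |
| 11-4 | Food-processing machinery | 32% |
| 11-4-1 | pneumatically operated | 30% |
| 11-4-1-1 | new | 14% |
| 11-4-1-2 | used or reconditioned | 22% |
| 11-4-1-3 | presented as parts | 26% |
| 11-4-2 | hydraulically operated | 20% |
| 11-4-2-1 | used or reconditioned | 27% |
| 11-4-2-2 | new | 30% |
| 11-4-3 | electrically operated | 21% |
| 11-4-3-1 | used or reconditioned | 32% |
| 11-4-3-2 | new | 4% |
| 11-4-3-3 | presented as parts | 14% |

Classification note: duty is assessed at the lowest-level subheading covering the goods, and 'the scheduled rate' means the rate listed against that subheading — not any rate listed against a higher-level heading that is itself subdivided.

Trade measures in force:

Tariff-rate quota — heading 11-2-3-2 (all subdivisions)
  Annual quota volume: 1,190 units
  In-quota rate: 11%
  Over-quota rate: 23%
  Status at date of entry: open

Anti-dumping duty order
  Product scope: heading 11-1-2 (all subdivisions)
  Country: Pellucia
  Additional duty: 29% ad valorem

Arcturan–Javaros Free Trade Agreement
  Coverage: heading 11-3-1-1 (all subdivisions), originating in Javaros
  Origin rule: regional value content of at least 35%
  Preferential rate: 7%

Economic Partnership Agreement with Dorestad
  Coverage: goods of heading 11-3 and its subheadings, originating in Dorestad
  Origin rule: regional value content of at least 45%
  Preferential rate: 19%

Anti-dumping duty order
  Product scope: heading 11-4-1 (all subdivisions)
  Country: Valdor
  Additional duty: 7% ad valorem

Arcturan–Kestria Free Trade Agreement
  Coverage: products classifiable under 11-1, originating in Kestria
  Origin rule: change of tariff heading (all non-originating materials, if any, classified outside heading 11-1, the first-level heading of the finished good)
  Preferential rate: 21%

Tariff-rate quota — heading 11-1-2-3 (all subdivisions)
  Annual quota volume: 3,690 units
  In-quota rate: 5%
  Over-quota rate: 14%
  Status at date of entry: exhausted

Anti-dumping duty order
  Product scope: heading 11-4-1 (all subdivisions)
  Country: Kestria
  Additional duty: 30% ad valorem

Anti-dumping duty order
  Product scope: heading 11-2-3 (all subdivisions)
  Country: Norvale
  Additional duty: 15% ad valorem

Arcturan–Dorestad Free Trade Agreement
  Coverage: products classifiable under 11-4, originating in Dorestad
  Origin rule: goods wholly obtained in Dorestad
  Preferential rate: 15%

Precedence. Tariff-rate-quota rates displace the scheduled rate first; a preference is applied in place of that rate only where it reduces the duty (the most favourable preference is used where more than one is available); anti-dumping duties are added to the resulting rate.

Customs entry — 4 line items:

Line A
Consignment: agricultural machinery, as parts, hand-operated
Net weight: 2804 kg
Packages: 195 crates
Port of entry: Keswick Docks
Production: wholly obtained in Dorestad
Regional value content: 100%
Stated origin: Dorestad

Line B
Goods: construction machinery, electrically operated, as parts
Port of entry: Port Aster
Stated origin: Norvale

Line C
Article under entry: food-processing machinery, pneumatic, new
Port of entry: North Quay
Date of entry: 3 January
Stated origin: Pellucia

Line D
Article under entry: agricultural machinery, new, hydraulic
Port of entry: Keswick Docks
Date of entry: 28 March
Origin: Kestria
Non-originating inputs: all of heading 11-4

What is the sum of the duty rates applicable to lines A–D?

94%

Line A: agricultural → 11-3; hand-operated → 11-3-1; as parts → 11-3-1-1. Scheduled 18%. Dorestad agreement on 11-3: RVC ≥ 45% → 19% available; Dorestad agreement on 11-4: 11-3-1-1 not covered; preference 19% not lower than 18% → no reduction. → 18%.
Line B: construction → 11-2; electrically operated → 11-2-3; as parts → 11-2-3-3. Scheduled 37%. anti-dumping (Norvale, 11-2-3): +15%; total 37% + 15% = 52%. → 52%.
Line C: food-processing → 11-4; pneumatic → 11-4-1; new → 11-4-1-1. Scheduled 14%. No special measure applies. → 14%.
Line D: agricultural → 11-3; hydraulic → 11-3-2; new → 11-3-2-3. Scheduled 10%. Kestria agreement on 11-1: 11-3-2-3 not covered. → 10%.
Sum: 18% + 52% + 14% + 10% = 94%.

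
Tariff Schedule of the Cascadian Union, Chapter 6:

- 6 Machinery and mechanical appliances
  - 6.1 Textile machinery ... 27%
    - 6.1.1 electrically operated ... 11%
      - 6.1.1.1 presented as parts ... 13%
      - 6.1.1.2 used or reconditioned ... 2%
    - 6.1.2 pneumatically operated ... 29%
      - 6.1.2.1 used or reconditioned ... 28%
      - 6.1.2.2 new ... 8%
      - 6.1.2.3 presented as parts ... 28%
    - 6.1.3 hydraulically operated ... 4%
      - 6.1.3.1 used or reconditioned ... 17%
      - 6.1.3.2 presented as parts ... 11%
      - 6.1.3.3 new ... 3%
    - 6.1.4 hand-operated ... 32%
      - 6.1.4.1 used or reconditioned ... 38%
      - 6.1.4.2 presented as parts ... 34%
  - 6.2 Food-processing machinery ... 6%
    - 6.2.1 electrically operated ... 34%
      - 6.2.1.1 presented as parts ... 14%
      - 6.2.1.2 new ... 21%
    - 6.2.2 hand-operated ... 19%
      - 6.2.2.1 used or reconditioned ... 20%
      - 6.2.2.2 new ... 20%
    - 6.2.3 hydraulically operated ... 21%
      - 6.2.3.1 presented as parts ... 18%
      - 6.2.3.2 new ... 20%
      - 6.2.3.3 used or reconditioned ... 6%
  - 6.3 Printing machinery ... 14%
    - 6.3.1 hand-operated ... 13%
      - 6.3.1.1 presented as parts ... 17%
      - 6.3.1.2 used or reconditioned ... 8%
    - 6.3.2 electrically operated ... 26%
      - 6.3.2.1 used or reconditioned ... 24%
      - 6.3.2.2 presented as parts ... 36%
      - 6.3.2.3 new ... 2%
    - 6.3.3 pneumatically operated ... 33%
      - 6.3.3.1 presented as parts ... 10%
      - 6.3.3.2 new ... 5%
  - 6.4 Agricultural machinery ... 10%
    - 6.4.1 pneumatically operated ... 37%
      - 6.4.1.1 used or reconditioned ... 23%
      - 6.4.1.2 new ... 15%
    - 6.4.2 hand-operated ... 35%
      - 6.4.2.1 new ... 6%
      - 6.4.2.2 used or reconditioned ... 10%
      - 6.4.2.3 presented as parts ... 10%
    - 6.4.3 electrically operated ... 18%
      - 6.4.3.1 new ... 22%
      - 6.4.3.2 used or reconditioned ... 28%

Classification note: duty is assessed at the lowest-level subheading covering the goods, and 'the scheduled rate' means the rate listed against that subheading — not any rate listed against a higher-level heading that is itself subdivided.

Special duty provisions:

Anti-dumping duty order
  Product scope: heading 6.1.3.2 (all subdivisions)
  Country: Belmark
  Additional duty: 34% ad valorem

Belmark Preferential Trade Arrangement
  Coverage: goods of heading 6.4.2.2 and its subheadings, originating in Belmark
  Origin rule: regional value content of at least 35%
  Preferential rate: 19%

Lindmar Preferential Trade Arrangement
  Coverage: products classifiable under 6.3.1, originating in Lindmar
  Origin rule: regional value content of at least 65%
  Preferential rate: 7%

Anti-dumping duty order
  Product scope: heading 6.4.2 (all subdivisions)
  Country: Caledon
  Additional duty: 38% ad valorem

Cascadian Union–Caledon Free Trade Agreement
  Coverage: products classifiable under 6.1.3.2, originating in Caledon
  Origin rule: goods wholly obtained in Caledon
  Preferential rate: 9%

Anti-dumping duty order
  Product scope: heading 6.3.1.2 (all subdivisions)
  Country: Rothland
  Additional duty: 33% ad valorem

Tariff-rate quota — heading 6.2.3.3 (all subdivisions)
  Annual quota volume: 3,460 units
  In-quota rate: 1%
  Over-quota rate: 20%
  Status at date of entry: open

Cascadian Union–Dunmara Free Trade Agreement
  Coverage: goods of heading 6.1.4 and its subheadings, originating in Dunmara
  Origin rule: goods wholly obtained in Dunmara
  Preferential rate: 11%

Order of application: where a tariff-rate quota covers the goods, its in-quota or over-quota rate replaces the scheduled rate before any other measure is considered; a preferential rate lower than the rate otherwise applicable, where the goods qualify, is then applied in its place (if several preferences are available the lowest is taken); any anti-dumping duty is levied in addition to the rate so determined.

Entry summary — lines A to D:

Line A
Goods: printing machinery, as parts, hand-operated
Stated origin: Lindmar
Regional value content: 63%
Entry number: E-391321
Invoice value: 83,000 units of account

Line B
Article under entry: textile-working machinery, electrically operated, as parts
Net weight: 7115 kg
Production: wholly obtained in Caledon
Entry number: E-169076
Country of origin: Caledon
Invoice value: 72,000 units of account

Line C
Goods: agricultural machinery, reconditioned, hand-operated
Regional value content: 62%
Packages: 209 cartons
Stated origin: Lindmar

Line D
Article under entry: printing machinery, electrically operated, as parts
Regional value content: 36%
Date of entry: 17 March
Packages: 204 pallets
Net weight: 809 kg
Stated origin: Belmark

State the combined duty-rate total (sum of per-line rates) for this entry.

76%

Line A: printing → 6.3; hand-operated → 6.3.1; as parts → 6.3.1.1. Scheduled 17%. Lindmar agreement on 6.3.1: RVC < 65%. → 17%.
Line B: textile-working → 6.1; electrically operated → 6.1.1; as parts → 6.1.1.1. Scheduled 13%. Caledon agreement on 6.1.3.2: 6.1.1.1 not covered. → 13%.
Line C: agricultural → 6.4; hand-operated → 6.4.2; reconditioned → 6.4.2.2. Scheduled 10%. Lindmar agreement on 6.3.1: 6.4.2.2 not covered. → 10%.
Line D: printing → 6.3; electrically operated → 6.3.2; as parts → 6.3.2.2. Scheduled 36%. Belmark agreement on 6.4.2.2: 6.3.2.2 not covered. → 36%.
Sum: 17% + 13% + 10% + 36% = 76%.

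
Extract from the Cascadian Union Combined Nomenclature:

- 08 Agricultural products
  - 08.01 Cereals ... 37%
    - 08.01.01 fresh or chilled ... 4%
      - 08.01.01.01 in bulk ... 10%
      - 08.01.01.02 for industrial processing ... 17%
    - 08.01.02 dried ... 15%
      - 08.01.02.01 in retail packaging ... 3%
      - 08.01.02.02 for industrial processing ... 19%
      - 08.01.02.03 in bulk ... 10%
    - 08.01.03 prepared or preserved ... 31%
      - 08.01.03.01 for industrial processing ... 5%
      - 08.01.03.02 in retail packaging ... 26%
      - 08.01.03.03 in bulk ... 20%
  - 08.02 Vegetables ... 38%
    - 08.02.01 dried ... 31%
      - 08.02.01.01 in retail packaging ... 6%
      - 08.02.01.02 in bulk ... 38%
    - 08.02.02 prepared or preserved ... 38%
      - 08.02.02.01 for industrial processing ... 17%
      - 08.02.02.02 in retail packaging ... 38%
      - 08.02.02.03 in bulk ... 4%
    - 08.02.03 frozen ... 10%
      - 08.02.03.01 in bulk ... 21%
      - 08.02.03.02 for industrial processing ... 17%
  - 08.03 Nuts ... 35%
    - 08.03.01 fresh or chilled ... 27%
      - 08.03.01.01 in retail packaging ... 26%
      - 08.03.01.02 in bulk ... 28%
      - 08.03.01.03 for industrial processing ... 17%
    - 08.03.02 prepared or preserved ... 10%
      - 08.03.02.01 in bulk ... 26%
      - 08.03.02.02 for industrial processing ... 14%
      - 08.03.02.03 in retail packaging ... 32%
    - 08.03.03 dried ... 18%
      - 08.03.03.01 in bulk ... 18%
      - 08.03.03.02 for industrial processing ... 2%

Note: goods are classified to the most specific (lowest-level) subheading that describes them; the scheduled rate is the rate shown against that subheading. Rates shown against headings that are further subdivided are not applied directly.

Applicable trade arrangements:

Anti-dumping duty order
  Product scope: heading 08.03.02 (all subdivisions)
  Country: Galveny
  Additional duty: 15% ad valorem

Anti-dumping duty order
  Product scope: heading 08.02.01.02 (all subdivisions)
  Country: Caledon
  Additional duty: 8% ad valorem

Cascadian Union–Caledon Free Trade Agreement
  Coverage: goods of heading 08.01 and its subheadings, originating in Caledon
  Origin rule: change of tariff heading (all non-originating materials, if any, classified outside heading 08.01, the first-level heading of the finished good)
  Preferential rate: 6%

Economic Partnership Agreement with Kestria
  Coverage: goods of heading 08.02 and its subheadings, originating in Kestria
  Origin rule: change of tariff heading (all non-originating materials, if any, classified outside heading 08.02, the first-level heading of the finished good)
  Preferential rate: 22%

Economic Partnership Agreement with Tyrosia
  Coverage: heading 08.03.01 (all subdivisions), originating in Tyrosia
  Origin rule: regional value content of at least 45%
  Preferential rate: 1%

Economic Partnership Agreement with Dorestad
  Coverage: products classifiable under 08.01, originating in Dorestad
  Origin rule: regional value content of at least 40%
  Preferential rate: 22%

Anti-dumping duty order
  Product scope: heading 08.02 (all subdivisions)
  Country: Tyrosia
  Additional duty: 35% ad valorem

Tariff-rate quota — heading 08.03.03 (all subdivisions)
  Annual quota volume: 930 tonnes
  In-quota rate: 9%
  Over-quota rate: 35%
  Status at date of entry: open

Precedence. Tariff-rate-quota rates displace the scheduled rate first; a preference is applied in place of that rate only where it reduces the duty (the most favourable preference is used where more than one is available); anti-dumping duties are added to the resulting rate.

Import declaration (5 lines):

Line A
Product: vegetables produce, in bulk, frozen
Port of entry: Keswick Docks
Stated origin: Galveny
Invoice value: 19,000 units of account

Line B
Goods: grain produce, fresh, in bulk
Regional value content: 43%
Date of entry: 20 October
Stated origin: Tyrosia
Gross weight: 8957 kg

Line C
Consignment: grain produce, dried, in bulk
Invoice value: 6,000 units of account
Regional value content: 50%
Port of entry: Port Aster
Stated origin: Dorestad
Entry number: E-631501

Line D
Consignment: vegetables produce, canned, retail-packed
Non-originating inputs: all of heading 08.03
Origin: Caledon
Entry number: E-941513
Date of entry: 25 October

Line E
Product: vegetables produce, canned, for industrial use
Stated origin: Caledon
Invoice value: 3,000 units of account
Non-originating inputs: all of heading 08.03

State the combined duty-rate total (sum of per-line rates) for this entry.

Line A: vegetables → 08.02; frozen → 08.02.03; in bulk → 08.02.03.01. Scheduled 21%. No special measure applies. → 21%.
Line B: grain → 08.01; fresh → 08.01.01; in bulk → 08.01.01.01. Scheduled 10%. Tyrosia agreement on 08.03.01: 08.01.01.01 not covered. → 10%.
Line C: grain → 08.01; dried → 08.01.02; in bulk → 08.01.02.03. Scheduled 10%. Dorestad agreement on 08.01: RVC ≥ 40% → 22% available; preference 22% not lower than 10% → no reduction. → 10%.
Line D: vegetables → 08.02; canned → 08.02.02; retail-packed → 08.02.02.02. Scheduled 38%. Caledon agreement on 08.01: 08.02.02.02 not covered. → 38%.
Line E: vegetables → 08.02; canned → 08.02.02; for industrial use → 08.02.02.01. Scheduled 17%. Caledon agreement on 08.01: 08.02.02.01 not covered. → 17%.
Sum: 21% + 10% + 10% + 38% + 17% = 96%.

96%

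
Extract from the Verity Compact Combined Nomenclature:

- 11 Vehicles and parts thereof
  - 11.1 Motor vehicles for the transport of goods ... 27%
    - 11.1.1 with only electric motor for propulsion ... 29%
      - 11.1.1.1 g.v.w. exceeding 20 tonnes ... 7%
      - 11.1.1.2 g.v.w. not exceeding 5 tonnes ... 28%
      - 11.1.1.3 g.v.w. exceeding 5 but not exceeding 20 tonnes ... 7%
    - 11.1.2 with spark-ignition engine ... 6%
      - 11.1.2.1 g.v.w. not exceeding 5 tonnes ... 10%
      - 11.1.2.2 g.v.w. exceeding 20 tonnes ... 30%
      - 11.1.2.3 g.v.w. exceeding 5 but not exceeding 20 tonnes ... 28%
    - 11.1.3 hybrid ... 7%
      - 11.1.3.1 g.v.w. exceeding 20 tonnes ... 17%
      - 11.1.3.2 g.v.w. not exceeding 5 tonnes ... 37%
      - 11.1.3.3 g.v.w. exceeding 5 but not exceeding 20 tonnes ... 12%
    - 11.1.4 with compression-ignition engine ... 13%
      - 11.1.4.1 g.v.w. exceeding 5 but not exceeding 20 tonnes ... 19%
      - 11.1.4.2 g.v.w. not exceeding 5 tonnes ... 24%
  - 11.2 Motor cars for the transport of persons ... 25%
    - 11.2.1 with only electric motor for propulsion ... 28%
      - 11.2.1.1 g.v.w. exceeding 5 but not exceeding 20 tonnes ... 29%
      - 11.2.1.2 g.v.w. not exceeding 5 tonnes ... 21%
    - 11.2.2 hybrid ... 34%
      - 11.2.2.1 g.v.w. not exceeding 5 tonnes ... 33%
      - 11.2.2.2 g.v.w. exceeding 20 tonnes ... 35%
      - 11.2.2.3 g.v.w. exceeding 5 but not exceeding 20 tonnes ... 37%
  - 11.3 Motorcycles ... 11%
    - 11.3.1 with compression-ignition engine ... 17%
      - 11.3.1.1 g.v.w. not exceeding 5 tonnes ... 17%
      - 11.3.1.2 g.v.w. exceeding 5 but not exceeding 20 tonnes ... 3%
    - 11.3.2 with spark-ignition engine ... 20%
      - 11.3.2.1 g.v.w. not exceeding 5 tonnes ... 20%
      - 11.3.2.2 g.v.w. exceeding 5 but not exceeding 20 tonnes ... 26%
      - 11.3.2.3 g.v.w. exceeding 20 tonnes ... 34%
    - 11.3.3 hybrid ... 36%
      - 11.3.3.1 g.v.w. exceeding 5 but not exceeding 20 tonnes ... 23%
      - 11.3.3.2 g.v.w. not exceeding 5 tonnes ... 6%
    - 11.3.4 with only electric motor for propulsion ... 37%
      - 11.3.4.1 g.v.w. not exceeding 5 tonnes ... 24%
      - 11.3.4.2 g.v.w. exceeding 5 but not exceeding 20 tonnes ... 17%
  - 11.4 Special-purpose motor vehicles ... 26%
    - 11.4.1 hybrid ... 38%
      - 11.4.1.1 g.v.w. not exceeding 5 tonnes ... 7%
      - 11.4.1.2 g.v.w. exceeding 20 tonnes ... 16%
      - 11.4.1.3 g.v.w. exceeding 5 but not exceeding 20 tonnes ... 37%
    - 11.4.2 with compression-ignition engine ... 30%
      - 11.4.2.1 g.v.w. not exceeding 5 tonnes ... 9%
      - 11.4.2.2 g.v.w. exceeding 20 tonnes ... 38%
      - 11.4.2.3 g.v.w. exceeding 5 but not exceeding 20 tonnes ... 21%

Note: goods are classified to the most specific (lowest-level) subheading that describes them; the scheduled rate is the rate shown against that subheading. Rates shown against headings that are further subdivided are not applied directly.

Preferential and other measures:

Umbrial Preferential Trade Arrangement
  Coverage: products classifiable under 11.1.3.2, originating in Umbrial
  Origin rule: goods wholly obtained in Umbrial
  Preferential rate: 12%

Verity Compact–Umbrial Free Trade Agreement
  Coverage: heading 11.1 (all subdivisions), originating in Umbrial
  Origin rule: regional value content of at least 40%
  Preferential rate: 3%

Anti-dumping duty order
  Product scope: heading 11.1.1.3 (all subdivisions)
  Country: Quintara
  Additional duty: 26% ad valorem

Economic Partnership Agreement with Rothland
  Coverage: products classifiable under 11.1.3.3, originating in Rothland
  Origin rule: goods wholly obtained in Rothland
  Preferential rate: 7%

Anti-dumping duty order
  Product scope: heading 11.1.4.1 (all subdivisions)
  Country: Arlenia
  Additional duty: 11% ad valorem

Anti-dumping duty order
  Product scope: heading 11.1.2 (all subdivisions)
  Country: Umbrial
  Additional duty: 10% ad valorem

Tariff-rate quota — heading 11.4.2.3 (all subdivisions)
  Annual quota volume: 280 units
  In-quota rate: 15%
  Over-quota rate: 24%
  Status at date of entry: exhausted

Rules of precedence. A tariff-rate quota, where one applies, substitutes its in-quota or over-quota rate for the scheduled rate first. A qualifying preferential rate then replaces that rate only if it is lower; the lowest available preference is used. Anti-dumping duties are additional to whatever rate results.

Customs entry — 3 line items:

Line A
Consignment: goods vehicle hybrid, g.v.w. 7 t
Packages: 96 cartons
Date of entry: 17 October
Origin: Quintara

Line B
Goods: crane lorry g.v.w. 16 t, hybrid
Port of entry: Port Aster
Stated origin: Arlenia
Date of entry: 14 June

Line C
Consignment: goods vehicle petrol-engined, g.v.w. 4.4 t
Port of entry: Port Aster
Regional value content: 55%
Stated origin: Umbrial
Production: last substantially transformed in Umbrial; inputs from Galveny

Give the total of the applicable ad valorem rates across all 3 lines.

Line A: goods vehicle → 11.1; hybrid → 11.1.3; g.v.w. 7 t → 11.1.3.3. Scheduled 12%. No special measure applies. → 12%.
Line B: crane lorry → 11.4; hybrid → 11.4.1; g.v.w. 16 t → 11.4.1.3. Scheduled 37%. No special measure applies. → 37%.
Line C: goods vehicle → 11.1; petrol-engined → 11.1.2; g.v.w. 4.4 t → 11.1.2.1. Scheduled 10%. Umbrial agreement on 11.1.3.2: 11.1.2.1 not covered; Umbrial agreement on 11.1: RVC ≥ 40% → 3% available; preferential 3%; anti-dumping (Umbrial, 11.1.2): +10%; total 3% + 10% = 13%. → 13%.
Sum: 12% + 37% + 13% = 62%.

62%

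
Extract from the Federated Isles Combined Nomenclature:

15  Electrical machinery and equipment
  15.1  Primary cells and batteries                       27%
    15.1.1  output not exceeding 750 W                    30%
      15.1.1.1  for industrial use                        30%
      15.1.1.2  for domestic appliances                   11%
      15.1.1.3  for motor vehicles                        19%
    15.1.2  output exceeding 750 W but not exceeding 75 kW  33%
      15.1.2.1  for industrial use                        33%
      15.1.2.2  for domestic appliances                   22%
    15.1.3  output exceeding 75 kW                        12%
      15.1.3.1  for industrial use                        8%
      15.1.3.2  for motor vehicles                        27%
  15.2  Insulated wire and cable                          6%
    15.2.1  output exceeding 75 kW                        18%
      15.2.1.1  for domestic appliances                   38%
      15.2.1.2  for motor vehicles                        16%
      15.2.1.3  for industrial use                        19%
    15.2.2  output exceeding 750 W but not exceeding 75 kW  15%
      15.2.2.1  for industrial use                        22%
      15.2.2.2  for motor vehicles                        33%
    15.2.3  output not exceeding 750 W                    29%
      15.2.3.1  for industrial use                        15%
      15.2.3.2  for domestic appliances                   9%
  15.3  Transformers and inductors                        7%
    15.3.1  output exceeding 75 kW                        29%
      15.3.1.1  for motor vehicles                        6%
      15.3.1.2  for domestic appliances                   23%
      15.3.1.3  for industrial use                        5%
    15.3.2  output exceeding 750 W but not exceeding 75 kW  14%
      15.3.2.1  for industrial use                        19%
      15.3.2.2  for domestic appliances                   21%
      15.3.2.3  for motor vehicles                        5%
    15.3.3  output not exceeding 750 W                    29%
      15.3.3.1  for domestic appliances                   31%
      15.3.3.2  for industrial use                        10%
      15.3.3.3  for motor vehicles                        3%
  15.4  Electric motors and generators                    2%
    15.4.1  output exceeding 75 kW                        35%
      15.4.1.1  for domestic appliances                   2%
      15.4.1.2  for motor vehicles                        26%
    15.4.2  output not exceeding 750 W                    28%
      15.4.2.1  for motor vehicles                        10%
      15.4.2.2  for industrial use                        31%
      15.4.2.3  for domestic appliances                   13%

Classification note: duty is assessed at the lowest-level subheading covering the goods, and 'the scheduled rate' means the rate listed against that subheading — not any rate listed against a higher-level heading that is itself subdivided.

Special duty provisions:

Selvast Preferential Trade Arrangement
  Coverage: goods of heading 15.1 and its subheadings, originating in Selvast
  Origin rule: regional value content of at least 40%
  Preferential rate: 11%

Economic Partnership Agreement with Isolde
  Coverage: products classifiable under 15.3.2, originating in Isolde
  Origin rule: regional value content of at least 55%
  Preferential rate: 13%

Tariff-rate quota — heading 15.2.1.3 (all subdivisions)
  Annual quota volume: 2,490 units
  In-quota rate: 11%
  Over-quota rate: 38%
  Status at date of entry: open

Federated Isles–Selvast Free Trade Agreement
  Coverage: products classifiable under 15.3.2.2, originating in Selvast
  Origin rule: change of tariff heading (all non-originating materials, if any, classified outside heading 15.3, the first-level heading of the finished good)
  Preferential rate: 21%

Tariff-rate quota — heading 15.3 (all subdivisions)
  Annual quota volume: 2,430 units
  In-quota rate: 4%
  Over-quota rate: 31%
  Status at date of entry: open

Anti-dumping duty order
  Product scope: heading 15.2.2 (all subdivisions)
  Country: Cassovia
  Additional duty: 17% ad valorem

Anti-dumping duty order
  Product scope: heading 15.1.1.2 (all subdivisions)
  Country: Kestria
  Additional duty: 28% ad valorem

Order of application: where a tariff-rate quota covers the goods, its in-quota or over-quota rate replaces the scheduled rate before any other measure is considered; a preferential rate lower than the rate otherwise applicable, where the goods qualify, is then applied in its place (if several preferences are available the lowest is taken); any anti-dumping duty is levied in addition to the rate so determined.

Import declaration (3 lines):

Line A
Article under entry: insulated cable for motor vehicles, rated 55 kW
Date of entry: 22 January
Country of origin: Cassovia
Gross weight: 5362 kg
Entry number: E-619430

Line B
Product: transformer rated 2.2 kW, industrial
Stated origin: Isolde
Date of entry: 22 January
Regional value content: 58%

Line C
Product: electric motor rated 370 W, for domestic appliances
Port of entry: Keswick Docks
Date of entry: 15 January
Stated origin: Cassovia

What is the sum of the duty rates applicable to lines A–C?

67%

Line A: insulated cable → 15.2; rated 55 kW → 15.2.2; for motor vehicles → 15.2.2.2. Scheduled 33%. anti-dumping (Cassovia, 15.2.2): +17%; total 33% + 17% = 50%. → 50%.
Line B: transformer → 15.3; rated 2.2 kW → 15.3.2; industrial → 15.3.2.1. Scheduled 19%. quota on 15.3 open → in-quota 4%; Isolde agreement on 15.3.2: RVC ≥ 55% → 13% available; preference 13% not lower than 4% → no reduction. → 4%.
Line C: electric motor → 15.4; rated 370 W → 15.4.2; for domestic appliances → 15.4.2.3. Scheduled 13%. No special measure applies. → 13%.
Sum: 50% + 4% + 13% = 67%.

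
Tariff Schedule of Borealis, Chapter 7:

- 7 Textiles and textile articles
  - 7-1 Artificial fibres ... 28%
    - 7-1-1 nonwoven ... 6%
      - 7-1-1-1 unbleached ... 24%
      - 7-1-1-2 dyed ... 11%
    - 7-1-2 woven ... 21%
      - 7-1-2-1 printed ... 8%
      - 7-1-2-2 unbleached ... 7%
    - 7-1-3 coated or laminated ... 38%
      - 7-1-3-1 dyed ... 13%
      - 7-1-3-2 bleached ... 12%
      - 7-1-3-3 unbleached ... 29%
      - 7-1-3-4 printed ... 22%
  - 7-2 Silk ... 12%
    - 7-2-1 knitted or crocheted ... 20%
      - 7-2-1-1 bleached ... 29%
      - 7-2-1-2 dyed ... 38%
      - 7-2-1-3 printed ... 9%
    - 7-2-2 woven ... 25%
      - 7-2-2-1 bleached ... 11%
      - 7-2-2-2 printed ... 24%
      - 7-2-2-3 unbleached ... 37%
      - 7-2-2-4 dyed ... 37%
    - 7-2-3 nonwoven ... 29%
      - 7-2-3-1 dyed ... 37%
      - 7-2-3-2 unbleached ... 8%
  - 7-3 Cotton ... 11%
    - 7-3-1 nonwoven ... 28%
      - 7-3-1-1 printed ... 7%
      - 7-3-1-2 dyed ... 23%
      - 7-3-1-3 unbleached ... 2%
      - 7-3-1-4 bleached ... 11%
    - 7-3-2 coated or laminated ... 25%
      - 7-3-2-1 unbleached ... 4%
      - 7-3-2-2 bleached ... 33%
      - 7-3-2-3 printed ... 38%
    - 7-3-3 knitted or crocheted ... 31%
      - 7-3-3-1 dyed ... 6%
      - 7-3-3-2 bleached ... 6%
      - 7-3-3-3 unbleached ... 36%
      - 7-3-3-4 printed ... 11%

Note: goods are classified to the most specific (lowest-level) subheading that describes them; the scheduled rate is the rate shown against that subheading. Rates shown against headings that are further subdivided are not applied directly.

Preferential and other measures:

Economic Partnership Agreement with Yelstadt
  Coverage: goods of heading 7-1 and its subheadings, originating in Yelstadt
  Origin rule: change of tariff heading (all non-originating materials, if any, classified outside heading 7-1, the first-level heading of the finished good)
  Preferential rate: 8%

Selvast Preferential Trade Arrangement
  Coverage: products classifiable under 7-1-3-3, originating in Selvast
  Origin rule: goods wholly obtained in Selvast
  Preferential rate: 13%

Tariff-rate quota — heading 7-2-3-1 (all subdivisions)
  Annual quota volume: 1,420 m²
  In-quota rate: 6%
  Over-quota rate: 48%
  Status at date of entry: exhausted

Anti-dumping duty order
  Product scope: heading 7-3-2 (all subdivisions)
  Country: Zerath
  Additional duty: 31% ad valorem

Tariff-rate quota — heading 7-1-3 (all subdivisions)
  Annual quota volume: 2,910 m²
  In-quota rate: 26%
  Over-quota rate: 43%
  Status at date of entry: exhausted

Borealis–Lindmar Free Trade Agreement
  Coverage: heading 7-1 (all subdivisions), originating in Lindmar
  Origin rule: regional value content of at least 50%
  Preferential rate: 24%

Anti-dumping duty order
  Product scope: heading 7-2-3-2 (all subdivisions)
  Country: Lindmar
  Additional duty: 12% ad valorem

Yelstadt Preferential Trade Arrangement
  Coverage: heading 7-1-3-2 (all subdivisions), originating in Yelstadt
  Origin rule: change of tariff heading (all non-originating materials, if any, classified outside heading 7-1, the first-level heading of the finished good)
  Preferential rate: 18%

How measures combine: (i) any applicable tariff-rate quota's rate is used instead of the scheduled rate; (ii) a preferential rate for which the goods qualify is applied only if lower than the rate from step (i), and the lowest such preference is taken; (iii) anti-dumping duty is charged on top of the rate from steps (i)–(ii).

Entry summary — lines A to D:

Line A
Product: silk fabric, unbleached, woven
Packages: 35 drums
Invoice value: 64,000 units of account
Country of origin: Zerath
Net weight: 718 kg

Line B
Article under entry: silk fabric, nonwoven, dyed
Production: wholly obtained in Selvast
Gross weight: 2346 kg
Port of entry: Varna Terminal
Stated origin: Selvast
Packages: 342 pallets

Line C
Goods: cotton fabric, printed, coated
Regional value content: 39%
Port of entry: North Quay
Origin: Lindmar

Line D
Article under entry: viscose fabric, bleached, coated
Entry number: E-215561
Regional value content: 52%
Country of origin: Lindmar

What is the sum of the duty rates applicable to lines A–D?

Line A: silk → 7-2; woven → 7-2-2; unbleached → 7-2-2-3. Scheduled 37%. No special measure applies. → 37%.
Line B: silk → 7-2; nonwoven → 7-2-3; dyed → 7-2-3-1. Scheduled 37%. quota on 7-2-3-1 exhausted → over-quota 48%; Selvast agreement on 7-1-3-3: 7-2-3-1 not covered. → 48%.
Line C: cotton → 7-3; coated → 7-3-2; printed → 7-3-2-3. Scheduled 38%. Lindmar agreement on 7-1: 7-3-2-3 not covered. → 38%.
Line D: viscose → 7-1; coated → 7-1-3; bleached → 7-1-3-2. Scheduled 12%. quota on 7-1-3 exhausted → over-quota 43%; Lindmar agreement on 7-1: RVC ≥ 50% → 24% available; preferential 24%. → 24%.
Sum: 37% + 48% + 38% + 24% = 147%.

147%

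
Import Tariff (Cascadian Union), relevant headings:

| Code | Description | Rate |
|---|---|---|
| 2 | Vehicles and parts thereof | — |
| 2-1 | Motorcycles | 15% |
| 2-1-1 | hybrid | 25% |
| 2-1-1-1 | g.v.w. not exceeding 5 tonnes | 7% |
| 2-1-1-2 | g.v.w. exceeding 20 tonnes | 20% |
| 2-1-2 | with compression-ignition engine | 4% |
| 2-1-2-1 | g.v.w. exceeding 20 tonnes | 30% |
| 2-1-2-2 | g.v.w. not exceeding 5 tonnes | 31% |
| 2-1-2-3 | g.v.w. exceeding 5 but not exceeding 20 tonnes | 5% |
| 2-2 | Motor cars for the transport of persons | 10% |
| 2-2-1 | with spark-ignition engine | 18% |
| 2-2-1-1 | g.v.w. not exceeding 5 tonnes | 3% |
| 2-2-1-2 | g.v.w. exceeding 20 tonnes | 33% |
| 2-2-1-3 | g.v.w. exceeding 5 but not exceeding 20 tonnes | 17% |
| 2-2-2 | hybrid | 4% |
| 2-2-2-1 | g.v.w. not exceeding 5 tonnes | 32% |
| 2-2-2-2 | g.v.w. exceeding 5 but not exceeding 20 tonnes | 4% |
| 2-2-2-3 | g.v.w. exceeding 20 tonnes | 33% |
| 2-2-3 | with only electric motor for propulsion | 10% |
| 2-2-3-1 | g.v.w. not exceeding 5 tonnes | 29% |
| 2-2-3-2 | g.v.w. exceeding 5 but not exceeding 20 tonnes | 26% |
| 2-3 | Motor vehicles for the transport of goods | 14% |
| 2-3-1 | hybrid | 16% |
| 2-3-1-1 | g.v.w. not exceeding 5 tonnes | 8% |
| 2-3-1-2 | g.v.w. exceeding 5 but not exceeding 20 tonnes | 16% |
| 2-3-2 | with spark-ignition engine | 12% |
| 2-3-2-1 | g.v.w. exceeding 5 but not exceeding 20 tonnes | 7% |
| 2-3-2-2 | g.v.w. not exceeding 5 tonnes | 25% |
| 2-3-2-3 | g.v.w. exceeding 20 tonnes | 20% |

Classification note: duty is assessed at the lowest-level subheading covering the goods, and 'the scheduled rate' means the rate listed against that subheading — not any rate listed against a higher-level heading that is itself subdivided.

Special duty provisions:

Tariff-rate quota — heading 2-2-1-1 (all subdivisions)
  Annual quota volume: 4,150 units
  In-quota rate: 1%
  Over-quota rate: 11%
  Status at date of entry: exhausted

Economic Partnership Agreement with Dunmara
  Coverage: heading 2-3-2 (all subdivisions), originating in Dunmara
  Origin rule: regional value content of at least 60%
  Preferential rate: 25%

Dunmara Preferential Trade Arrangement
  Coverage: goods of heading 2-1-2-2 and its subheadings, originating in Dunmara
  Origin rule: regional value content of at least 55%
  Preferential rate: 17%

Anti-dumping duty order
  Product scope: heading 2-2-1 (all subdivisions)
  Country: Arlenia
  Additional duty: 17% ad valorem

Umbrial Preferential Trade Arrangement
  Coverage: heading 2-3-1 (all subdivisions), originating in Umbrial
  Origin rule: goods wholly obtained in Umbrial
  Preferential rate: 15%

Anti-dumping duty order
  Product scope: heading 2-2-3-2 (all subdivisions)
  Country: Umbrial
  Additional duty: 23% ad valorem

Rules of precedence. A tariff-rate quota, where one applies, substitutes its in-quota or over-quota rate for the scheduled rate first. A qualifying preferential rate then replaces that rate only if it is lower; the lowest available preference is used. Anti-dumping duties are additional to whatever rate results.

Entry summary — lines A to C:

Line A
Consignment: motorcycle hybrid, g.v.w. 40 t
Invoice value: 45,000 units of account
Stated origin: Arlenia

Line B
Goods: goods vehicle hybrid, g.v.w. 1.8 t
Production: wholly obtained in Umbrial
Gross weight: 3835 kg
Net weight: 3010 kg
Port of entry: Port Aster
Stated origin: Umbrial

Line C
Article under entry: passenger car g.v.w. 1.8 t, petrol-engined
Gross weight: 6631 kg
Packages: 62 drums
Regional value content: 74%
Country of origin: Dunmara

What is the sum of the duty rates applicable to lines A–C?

Line A: motorcycle → 2-1; hybrid → 2-1-1; g.v.w. 40 t → 2-1-1-2. Scheduled 20%. No special measure applies. → 20%.
Line B: goods vehicle → 2-3; hybrid → 2-3-1; g.v.w. 1.8 t → 2-3-1-1. Scheduled 8%. Umbrial agreement on 2-3-1: wholly obtained → 15% available; preference 15% not lower than 8% → no reduction. → 8%.
Line C: passenger car → 2-2; petrol-engined → 2-2-1; g.v.w. 1.8 t → 2-2-1-1. Scheduled 3%. quota on 2-2-1-1 exhausted → over-quota 11%; Dunmara agreement on 2-3-2: 2-2-1-1 not covered; Dunmara agreement on 2-1-2-2: 2-2-1-1 not covered. → 11%.
Sum: 20% + 8% + 11% = 39%.

39%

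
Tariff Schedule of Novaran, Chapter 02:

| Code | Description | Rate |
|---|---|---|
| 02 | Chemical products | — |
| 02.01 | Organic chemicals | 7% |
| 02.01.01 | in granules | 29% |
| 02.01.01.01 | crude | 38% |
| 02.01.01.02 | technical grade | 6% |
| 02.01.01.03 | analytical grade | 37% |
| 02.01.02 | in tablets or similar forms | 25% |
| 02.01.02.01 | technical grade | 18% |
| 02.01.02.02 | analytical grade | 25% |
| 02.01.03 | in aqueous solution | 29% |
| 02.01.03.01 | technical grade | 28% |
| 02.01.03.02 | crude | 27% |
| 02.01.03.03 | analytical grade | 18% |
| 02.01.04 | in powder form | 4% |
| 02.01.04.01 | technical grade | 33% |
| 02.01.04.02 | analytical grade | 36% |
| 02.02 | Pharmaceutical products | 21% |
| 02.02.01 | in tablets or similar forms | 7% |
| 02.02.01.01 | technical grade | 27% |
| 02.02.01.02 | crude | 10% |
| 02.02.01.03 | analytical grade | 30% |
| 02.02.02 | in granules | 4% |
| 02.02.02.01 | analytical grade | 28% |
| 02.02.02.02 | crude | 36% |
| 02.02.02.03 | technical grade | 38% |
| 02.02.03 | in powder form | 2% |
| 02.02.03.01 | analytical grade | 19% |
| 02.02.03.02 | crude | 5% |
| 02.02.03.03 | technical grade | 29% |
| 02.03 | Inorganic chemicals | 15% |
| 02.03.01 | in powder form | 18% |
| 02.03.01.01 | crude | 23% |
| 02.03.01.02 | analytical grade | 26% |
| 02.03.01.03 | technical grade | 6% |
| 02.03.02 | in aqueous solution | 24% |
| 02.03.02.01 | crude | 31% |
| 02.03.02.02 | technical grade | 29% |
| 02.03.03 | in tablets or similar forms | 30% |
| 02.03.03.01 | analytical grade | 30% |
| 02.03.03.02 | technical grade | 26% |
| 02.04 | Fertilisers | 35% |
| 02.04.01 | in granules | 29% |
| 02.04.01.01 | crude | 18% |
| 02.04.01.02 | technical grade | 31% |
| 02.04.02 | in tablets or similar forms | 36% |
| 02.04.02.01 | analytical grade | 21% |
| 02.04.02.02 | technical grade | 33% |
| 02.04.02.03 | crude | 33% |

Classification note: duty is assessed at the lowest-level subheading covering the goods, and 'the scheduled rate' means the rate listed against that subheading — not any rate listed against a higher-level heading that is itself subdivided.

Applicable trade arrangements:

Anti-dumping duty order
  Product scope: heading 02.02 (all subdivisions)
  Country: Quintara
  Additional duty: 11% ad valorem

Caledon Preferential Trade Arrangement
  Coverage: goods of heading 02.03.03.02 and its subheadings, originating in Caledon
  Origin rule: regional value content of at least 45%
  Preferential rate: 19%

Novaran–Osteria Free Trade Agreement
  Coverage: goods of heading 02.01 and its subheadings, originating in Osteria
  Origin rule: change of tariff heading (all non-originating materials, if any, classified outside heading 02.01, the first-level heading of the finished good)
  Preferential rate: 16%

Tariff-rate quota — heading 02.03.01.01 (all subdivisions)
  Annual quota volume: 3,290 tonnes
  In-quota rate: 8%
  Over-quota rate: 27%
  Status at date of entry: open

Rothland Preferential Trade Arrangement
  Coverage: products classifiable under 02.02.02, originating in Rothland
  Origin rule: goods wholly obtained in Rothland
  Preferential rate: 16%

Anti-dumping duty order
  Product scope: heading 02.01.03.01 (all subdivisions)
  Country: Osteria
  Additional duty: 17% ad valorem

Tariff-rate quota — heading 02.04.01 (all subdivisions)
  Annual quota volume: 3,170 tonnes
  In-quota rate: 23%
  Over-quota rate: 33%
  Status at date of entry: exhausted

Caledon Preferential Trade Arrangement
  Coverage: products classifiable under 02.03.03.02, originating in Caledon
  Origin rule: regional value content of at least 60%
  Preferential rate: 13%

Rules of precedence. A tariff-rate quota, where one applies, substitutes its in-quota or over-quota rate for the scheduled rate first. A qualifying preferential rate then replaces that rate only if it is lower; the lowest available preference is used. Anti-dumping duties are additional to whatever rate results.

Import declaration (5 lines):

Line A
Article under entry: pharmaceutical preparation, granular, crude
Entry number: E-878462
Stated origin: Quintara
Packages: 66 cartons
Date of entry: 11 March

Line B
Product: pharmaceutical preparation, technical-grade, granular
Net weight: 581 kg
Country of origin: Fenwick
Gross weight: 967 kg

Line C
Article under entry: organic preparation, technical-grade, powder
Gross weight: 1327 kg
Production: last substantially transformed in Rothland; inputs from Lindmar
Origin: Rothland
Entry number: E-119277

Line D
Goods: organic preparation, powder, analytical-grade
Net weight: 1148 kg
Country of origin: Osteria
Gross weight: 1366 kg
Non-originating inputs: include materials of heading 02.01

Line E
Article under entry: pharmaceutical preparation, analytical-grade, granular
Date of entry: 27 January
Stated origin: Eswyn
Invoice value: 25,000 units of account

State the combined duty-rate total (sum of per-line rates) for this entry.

Line A: pharmaceutical → 02.02; granular → 02.02.02; crude → 02.02.02.02. Scheduled 36%. anti-dumping (Quintara, 02.02): +11%; total 36% + 11% = 47%. → 47%.
Line B: pharmaceutical → 02.02; granular → 02.02.02; technical-grade → 02.02.02.03. Scheduled 38%. No special measure applies. → 38%.
Line C: organic → 02.01; powder → 02.01.04; technical-grade → 02.01.04.01. Scheduled 33%. Rothland agreement on 02.02.02: 02.01.04.01 not covered. → 33%.
Line D: organic → 02.01; powder → 02.01.04; analytical-grade → 02.01.04.02. Scheduled 36%. Osteria agreement on 02.01: CTH not met. → 36%.
Line E: pharmaceutical → 02.02; granular → 02.02.02; analytical-grade → 02.02.02.01. Scheduled 28%. No special measure applies. → 28%.
Sum: 47% + 38% + 33% + 36% + 28% = 182%.

182%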